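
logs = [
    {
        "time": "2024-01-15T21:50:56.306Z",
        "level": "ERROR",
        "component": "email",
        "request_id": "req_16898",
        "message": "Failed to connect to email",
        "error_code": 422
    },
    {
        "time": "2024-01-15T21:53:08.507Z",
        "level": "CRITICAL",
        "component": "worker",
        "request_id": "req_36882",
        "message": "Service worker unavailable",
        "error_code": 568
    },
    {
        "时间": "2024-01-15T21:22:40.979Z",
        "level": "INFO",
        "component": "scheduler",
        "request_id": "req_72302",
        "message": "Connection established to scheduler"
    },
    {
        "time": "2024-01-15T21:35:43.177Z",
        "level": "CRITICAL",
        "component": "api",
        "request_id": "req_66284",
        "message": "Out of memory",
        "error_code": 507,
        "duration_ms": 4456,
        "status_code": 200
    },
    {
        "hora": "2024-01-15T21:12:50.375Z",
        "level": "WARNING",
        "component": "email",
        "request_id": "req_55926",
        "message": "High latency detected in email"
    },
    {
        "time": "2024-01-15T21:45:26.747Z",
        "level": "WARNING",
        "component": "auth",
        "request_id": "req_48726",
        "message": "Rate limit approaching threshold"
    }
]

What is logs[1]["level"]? "CRITICAL"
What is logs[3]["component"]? "api"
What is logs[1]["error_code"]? 568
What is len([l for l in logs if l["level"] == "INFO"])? 1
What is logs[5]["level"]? "WARNING"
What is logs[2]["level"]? "INFO"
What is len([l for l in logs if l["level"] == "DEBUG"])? 0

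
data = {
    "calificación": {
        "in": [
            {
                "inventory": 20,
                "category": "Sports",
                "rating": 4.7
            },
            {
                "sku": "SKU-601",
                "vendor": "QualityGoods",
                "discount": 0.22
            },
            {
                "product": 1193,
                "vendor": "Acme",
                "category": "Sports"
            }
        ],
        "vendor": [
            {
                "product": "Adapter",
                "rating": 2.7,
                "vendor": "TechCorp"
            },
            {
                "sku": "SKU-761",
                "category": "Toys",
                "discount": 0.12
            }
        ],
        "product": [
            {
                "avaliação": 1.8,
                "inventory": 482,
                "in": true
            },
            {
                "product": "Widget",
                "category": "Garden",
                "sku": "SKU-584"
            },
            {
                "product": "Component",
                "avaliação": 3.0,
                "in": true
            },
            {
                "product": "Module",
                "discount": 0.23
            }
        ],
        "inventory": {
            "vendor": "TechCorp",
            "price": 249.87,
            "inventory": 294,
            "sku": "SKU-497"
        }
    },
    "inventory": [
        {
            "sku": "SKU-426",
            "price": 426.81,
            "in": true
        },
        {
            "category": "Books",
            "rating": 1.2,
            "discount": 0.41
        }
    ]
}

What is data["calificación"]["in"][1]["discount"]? 0.22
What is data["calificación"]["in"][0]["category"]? "Sports"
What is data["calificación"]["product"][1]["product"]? "Widget"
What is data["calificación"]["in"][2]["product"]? 1193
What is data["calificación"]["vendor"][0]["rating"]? 2.7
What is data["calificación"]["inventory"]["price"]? 249.87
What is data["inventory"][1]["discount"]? 0.41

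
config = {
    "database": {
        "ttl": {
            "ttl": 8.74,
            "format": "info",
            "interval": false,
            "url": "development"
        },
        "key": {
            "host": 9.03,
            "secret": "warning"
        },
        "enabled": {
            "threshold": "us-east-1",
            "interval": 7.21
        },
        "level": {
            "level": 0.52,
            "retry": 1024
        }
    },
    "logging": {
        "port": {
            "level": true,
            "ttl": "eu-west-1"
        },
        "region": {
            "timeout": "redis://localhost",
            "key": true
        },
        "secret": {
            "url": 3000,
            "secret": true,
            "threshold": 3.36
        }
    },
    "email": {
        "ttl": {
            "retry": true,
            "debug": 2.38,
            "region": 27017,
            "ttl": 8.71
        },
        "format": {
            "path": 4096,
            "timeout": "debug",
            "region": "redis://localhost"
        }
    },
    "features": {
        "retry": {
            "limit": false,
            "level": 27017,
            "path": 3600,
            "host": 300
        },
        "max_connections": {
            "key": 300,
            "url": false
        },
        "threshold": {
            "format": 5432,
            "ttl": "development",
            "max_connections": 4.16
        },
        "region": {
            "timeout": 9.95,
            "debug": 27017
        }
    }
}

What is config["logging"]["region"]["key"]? True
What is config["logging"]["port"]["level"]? True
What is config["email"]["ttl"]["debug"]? 2.38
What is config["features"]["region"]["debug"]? 27017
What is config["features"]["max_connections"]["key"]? 300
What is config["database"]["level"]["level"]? 0.52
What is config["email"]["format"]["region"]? "redis://localhost"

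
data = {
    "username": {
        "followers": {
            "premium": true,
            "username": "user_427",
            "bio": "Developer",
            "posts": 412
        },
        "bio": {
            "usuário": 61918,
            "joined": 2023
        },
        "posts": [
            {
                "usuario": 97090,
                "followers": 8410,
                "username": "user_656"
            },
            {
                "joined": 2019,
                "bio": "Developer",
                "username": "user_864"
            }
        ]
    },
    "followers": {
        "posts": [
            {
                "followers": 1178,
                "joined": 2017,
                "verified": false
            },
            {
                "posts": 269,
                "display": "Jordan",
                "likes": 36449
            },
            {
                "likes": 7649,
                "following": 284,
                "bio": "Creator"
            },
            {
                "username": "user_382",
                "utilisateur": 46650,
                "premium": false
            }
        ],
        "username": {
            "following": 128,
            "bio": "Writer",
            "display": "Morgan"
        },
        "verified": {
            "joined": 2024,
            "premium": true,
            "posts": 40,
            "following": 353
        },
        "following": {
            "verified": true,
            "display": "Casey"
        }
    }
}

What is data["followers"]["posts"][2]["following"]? 284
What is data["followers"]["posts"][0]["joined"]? 2017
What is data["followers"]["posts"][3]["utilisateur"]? 46650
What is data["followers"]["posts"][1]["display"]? "Jordan"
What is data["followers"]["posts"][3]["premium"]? False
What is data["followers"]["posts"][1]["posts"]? 269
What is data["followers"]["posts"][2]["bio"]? "Creator"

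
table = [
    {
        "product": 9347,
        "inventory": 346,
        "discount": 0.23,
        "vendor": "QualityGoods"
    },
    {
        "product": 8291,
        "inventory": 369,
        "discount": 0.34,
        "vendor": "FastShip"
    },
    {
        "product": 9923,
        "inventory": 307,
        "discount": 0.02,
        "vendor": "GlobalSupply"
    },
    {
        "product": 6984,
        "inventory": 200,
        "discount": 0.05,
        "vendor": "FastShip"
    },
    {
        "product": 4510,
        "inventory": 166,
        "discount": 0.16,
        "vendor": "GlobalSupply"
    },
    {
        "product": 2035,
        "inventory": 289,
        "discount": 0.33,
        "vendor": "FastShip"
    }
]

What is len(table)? 6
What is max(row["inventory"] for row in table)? 369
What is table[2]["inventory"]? 307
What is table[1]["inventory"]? 369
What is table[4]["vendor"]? "GlobalSupply"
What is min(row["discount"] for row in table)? 0.02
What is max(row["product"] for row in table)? 9923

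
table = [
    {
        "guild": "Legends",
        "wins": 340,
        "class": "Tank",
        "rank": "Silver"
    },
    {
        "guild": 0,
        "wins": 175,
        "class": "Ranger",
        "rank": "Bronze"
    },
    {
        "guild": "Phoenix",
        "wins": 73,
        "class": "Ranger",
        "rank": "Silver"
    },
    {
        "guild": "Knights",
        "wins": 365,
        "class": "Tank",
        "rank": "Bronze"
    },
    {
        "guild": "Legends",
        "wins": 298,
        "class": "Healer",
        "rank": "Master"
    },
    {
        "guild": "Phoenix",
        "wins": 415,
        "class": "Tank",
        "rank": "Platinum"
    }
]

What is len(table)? 6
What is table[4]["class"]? "Healer"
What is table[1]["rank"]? "Bronze"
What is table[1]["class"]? "Ranger"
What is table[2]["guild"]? "Phoenix"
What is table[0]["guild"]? "Legends"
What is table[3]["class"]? "Tank"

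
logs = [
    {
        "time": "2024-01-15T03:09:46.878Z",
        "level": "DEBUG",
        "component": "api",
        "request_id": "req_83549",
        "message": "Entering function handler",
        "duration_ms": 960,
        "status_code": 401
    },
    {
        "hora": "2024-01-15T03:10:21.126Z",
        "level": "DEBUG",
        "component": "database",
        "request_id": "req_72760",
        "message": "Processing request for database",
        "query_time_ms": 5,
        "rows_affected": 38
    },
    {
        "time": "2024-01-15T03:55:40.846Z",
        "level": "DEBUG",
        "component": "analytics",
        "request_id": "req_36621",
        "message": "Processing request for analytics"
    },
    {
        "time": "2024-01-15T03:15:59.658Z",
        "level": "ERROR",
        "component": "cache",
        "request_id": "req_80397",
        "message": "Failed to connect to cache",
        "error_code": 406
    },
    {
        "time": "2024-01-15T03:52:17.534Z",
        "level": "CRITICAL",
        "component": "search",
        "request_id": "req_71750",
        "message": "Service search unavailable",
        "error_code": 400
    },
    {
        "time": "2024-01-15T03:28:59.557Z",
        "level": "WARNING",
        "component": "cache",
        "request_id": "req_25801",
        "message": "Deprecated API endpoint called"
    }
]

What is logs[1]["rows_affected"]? 38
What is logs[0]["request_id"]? "req_83549"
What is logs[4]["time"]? "2024-01-15T03:52:17.534Z"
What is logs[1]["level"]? "DEBUG"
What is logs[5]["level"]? "WARNING"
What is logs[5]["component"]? "cache"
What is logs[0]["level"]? "DEBUG"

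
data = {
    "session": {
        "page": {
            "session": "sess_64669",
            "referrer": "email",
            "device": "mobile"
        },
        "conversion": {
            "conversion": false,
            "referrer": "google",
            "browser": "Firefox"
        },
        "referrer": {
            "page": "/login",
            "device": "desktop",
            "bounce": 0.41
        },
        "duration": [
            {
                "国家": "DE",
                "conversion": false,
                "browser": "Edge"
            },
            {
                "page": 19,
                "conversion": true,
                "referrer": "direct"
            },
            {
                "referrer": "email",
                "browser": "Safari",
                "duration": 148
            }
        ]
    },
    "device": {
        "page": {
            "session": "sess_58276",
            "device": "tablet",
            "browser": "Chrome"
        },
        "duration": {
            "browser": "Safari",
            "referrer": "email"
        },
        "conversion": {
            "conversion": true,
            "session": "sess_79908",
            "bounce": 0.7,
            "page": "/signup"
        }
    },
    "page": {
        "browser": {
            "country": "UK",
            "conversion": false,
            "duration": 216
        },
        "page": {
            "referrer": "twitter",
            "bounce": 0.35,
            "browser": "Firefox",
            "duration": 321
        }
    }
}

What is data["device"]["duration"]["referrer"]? "email"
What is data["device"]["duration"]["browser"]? "Safari"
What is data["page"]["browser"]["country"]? "UK"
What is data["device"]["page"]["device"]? "tablet"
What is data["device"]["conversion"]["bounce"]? 0.7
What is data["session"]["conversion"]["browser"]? "Firefox"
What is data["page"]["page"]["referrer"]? "twitter"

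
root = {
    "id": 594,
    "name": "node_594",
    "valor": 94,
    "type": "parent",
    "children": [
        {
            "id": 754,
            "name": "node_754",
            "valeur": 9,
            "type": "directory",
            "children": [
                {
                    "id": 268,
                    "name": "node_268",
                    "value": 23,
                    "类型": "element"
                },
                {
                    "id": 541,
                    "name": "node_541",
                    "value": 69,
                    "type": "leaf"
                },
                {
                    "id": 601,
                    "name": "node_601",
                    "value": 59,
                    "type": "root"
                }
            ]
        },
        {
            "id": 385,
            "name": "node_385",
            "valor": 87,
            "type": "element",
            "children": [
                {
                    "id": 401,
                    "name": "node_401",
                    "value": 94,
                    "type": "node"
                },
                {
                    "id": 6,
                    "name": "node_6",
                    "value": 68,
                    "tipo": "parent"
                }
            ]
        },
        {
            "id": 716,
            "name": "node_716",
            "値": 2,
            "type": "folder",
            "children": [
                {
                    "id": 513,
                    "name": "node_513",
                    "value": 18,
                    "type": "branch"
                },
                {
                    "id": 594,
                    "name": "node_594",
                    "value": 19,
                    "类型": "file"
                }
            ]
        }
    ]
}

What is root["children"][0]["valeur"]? 9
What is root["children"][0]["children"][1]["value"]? 69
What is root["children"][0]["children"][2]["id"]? 601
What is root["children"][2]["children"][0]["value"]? 18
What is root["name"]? "node_594"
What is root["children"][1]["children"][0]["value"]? 94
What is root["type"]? "parent"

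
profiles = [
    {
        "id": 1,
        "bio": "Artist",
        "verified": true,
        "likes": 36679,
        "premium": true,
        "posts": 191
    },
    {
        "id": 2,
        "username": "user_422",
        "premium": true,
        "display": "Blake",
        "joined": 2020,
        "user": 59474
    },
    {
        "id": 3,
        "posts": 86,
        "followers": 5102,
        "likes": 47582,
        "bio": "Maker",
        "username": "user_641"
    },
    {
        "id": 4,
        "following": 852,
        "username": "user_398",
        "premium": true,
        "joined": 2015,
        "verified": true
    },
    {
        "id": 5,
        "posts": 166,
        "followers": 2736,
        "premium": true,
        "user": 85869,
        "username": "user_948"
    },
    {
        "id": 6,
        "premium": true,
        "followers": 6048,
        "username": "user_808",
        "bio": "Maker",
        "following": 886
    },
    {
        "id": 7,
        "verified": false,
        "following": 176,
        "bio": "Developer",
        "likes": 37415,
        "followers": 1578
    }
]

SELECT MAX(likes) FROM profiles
47582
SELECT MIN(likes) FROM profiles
36679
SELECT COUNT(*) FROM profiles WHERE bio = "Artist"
1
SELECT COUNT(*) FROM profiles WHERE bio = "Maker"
2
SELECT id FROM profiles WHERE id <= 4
[1, 2, 3, 4]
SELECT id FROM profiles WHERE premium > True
[]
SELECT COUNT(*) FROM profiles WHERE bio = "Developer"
1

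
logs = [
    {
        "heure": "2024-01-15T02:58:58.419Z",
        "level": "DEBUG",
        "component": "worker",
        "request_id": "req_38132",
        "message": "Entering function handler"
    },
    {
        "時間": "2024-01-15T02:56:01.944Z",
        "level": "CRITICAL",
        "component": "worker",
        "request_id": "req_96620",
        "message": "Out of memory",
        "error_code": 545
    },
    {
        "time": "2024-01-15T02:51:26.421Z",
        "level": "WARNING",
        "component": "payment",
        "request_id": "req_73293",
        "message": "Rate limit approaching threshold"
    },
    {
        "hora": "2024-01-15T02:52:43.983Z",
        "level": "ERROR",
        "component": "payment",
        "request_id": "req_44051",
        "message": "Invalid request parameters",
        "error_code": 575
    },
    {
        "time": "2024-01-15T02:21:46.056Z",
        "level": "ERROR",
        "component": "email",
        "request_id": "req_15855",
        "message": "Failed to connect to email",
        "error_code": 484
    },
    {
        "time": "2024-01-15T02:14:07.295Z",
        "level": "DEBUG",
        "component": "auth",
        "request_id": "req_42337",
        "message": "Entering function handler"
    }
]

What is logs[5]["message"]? "Entering function handler"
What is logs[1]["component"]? "worker"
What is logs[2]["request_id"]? "req_73293"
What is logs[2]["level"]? "WARNING"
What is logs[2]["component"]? "payment"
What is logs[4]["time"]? "2024-01-15T02:21:46.056Z"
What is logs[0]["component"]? "worker"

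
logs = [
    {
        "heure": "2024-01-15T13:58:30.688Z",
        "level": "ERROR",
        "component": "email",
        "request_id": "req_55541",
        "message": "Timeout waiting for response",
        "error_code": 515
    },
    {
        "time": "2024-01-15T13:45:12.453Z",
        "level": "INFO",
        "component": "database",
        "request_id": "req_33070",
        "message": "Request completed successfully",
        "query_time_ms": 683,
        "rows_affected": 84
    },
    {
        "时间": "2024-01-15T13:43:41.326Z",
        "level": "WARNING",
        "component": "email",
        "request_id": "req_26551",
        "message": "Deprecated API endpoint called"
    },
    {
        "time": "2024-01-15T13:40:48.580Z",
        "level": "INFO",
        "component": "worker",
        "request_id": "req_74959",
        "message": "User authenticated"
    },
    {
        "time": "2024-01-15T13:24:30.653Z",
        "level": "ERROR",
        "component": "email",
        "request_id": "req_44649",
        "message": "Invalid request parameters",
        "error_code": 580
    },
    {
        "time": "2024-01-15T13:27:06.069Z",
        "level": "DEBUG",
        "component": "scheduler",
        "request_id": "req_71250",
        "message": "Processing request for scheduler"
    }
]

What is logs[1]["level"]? "INFO"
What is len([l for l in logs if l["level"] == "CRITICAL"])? 0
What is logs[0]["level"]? "ERROR"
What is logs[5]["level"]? "DEBUG"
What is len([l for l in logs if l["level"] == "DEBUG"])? 1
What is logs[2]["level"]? "WARNING"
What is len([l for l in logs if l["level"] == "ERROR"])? 2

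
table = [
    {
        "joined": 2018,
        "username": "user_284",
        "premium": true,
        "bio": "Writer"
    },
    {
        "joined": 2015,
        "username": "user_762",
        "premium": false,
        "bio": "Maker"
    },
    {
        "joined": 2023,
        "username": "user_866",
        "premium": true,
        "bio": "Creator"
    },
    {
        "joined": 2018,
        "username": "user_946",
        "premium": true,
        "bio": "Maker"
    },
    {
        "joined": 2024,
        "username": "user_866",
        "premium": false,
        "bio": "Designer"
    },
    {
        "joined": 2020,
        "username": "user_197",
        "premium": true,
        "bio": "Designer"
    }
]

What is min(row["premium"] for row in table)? False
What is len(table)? 6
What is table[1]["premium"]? False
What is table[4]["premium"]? False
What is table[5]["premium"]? True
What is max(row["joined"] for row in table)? 2024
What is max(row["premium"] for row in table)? True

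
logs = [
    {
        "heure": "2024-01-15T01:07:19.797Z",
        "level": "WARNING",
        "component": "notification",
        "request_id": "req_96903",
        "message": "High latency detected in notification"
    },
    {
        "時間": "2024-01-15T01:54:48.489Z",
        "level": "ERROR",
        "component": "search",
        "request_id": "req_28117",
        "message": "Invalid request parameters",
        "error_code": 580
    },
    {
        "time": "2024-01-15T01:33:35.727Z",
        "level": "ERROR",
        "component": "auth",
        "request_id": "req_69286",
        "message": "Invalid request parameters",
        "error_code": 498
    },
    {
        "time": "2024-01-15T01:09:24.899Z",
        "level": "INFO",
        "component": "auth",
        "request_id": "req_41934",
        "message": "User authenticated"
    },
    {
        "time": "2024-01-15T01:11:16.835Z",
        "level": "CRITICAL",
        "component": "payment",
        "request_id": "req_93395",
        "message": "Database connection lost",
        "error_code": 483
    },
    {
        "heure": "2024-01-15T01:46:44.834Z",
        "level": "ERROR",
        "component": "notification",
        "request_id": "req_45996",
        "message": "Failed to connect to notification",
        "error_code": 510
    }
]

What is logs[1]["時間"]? "2024-01-15T01:54:48.489Z"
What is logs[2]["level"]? "ERROR"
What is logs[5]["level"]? "ERROR"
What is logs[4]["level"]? "CRITICAL"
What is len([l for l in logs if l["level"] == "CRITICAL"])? 1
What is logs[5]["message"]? "Failed to connect to notification"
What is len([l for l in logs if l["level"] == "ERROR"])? 3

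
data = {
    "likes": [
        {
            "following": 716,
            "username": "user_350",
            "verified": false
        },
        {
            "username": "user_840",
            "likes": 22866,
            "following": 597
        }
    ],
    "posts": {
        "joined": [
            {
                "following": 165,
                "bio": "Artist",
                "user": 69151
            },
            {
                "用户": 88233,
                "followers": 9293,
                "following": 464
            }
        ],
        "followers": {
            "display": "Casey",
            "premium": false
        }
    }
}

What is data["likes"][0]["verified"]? False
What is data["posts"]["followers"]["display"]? "Casey"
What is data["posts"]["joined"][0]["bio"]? "Artist"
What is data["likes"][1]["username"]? "user_840"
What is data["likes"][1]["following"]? 597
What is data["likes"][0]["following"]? 716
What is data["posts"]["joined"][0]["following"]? 165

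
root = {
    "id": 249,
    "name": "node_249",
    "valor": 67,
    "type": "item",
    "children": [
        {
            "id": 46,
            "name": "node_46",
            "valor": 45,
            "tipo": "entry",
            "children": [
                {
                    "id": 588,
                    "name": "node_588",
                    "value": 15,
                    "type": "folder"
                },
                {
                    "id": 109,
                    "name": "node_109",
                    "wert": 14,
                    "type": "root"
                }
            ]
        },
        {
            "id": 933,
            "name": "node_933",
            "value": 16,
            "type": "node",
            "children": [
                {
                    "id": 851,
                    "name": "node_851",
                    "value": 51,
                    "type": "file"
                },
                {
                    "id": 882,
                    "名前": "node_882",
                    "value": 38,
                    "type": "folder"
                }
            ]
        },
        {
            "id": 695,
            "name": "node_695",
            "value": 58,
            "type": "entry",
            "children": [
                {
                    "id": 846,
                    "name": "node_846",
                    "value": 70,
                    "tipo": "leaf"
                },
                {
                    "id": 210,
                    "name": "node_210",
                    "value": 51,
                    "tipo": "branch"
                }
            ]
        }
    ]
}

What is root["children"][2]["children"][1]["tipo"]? "branch"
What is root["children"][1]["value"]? 16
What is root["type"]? "item"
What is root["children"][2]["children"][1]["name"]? "node_210"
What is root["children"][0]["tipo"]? "entry"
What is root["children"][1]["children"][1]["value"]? 38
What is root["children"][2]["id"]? 695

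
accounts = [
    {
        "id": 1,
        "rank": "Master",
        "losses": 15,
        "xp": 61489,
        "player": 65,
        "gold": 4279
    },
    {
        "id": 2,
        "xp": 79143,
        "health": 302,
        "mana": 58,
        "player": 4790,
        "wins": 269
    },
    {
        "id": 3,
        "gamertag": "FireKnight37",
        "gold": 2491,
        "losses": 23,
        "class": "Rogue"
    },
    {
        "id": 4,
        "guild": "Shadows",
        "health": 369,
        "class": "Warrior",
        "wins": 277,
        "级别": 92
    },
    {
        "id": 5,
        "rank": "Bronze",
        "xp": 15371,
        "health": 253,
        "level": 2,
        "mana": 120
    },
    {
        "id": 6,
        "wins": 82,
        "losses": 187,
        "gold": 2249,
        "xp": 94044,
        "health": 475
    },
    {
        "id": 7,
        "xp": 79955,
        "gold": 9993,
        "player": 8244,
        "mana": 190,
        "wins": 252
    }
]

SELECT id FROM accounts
[1, 2, 3, 4, 5, 6, 7]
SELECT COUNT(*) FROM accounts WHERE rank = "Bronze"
1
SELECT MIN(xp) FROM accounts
15371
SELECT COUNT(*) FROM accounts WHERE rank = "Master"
1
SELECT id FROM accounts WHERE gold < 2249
[]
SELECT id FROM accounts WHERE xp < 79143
[1, 5]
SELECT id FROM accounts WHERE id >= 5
[5, 6, 7]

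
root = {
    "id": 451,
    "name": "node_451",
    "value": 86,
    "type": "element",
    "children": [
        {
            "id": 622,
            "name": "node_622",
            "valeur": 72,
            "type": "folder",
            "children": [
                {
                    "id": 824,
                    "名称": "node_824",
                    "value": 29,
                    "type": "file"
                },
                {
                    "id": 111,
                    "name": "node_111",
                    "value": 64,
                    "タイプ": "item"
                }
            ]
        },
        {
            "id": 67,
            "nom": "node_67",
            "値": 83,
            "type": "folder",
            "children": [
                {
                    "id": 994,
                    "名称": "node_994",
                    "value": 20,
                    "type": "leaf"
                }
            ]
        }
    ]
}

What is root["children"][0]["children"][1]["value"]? 64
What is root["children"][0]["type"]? "folder"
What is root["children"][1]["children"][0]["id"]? 994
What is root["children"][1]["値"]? 83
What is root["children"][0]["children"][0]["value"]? 29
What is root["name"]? "node_451"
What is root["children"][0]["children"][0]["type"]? "file"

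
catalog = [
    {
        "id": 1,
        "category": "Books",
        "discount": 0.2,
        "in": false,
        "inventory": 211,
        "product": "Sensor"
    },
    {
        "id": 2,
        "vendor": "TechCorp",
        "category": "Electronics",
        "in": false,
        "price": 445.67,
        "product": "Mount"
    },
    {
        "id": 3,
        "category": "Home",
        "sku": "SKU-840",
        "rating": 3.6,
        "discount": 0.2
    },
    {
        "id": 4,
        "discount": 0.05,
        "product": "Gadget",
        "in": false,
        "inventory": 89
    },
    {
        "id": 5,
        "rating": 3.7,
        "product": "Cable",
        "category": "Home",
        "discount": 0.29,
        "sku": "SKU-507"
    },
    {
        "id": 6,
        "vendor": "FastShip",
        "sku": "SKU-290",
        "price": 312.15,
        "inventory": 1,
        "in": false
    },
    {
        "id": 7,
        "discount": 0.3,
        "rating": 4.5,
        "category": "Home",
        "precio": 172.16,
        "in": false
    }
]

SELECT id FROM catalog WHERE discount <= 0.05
[4]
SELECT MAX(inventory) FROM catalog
211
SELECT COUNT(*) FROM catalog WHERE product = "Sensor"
1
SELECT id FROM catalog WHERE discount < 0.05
[]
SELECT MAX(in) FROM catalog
False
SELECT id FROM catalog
[1, 2, 3, 4, 5, 6, 7]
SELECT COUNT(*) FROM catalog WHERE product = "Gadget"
1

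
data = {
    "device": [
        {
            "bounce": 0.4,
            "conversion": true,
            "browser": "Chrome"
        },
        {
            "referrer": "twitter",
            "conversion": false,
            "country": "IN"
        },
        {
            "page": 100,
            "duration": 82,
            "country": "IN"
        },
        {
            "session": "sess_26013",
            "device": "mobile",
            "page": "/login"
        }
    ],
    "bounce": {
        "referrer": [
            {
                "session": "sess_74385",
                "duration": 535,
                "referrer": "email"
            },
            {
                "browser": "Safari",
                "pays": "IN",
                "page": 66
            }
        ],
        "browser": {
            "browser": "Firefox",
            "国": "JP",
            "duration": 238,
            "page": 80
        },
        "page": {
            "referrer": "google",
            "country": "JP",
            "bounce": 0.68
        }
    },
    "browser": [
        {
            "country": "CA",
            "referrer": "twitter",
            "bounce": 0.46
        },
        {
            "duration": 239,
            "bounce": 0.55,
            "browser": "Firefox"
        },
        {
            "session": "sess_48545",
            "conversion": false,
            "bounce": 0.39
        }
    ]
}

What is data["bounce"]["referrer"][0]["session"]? "sess_74385"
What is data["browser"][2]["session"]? "sess_48545"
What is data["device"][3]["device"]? "mobile"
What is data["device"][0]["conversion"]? True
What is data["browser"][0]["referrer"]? "twitter"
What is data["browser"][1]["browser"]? "Firefox"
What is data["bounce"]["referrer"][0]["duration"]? 535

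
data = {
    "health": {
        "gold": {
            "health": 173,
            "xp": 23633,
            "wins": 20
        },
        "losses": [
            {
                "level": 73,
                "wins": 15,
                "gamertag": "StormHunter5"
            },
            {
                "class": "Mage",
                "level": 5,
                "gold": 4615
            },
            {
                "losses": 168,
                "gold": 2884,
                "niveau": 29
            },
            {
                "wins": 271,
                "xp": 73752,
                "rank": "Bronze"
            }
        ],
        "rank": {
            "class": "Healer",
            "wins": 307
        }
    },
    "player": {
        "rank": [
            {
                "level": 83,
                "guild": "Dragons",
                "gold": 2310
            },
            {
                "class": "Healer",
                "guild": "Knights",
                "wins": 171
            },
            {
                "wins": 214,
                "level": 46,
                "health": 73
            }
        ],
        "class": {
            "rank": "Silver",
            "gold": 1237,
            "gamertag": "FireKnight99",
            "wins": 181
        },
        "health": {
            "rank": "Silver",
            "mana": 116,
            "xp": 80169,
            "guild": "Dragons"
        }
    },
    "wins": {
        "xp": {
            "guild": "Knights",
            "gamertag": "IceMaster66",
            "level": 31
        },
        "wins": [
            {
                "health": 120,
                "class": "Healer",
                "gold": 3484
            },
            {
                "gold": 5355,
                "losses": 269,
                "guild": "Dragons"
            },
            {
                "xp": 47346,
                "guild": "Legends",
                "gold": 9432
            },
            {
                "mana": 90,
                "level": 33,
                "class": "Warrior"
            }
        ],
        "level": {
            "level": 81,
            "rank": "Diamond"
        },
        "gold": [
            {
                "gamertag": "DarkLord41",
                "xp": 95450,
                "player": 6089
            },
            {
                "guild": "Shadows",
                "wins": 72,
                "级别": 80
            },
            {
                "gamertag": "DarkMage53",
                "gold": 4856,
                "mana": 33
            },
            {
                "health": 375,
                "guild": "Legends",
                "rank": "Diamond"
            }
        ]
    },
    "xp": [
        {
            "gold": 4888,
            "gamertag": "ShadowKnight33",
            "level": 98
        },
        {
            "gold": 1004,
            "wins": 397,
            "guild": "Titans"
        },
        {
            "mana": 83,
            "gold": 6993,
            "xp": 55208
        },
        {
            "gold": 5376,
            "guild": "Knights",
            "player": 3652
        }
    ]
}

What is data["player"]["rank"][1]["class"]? "Healer"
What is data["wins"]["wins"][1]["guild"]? "Dragons"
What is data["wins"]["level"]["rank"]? "Diamond"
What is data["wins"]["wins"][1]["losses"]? 269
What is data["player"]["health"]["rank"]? "Silver"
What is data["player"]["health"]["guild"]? "Dragons"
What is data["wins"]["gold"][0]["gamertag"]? "DarkLord41"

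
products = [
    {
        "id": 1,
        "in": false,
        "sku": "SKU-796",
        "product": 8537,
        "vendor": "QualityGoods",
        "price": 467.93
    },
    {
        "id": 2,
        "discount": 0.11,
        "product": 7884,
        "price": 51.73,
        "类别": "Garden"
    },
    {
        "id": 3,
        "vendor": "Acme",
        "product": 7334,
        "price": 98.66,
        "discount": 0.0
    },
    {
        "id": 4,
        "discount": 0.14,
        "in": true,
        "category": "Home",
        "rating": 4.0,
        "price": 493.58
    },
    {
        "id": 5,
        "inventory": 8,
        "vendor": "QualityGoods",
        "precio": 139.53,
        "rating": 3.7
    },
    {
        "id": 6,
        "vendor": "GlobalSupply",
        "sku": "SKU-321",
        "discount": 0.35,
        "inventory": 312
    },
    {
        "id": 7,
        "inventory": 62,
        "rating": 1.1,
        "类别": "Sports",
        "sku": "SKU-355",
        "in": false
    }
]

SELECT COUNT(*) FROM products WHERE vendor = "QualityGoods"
2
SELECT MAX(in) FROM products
True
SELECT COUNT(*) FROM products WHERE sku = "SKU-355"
1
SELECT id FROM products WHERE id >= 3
[3, 4, 5, 6, 7]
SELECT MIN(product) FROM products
7334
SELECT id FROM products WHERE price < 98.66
[2]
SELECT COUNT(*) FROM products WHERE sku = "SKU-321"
1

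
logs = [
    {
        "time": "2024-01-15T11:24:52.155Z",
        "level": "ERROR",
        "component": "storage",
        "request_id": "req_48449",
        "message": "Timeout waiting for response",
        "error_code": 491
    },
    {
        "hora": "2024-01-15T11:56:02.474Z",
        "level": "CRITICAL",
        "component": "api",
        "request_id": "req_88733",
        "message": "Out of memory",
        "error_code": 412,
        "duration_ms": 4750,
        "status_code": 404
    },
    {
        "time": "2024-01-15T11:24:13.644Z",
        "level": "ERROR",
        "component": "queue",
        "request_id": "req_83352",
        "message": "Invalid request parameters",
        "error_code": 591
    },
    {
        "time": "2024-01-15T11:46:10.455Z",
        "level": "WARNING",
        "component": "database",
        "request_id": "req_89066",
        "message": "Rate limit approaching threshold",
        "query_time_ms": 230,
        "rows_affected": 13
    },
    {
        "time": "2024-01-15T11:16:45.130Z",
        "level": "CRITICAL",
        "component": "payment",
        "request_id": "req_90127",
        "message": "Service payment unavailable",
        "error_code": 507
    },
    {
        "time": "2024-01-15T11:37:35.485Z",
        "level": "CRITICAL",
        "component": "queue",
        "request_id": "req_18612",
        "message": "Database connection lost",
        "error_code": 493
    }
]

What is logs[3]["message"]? "Rate limit approaching threshold"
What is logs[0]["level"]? "ERROR"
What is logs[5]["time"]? "2024-01-15T11:37:35.485Z"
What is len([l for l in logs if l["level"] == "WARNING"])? 1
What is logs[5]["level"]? "CRITICAL"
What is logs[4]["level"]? "CRITICAL"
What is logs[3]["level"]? "WARNING"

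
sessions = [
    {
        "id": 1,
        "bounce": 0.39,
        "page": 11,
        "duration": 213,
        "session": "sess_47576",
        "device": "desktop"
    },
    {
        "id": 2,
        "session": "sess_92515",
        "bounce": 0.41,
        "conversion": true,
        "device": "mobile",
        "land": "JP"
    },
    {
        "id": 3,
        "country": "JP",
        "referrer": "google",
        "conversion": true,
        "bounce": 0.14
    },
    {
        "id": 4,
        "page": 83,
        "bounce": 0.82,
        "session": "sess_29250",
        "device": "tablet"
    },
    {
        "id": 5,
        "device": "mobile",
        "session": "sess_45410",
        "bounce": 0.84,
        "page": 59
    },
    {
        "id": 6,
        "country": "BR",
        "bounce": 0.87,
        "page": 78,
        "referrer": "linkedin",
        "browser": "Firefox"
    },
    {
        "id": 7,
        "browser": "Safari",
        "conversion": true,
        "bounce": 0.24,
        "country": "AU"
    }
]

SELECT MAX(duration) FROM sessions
213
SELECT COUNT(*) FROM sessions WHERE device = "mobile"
2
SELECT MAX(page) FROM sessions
83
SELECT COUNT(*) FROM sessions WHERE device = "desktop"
1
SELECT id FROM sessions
[1, 2, 3, 4, 5, 6, 7]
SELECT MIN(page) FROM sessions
11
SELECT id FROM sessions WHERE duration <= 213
[1]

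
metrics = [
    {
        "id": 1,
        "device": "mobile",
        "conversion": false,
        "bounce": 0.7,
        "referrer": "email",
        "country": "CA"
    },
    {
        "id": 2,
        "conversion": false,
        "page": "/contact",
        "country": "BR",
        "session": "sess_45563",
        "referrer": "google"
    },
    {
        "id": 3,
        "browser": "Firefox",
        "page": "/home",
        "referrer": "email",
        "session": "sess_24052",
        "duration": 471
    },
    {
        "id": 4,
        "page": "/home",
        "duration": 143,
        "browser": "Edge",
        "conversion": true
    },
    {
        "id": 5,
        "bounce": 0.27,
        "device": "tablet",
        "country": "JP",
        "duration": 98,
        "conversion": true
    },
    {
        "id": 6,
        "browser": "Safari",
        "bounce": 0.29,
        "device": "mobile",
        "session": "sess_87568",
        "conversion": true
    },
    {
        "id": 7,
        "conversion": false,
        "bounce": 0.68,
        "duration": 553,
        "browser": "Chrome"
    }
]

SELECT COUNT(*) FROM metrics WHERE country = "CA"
1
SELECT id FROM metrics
[1, 2, 3, 4, 5, 6, 7]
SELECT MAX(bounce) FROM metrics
0.7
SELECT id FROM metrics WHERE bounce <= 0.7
[1, 5, 6, 7]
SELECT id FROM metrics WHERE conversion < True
[1, 2, 7]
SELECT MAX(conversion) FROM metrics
True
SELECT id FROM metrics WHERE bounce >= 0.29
[1, 6, 7]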